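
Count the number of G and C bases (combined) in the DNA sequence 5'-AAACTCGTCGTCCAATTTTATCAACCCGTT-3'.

12

Scanning the sequence gives T=10, C=9, G=3, A=8.
Total G or C: 3 + 9 = 12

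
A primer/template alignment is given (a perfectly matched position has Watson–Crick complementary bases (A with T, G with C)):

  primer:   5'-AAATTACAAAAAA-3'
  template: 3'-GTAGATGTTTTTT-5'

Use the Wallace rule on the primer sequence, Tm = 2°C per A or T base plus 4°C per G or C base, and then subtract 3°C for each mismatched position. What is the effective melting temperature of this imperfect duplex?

Primer base counts: A=10, T=2, G=0, C=1 → A+T=12, G+C=1
Perfect-match Tm = 2(12) + 4(1) = 24 + 4 = 28°C
Mismatches (positions where the bases are not complementary): 3 (at positions 1, 3, 4)
Effective Tm = 28 − 3×3 = 28 − 9 = 19°C

19°C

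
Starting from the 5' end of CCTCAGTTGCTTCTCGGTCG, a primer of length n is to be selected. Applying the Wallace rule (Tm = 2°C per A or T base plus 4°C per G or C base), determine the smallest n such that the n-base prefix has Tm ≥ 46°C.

First 14 bases: CCTCAGTTGCTTCT → Tm = 42°C (< 46°C)
First 15 bases: CCTCAGTTGCTTCTC → Tm = 46°C (≥ 46°C)
Each additional base adds 2°C (A/T) or 4°C (G/C), so Tm is non-decreasing in n; n = 15 is the first length to reach 46°C.

n = 15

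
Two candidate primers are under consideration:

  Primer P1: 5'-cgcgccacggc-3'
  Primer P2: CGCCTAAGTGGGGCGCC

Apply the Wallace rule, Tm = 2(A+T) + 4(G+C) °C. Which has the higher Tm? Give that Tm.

Primer P1: A+T=1, G+C=10 → Tm = 2(1)+4(10) = 42°C
Primer P2: A+T=4, G+C=13 → Tm = 2(4)+4(13) = 60°C
42°C vs 60°C → primer P2 is higher.

Primer P2, 60°C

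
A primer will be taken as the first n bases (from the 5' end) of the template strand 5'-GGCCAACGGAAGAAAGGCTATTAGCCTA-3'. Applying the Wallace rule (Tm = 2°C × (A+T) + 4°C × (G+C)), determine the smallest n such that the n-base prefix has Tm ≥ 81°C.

n = 27

First 26 bases: GGCCAACGGAAGAAAGGCTATTAGCC → Tm = 80°C (< 81°C)
First 27 bases: GGCCAACGGAAGAAAGGCTATTAGCCT → Tm = 82°C (≥ 81°C)
Since every base adds ≥2°C, Tm only increases with n, so the threshold is first crossed at n = 27.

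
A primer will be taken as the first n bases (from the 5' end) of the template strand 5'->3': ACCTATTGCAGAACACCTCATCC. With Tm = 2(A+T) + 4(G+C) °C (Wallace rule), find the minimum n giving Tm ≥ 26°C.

n = 9

First 8 bases: ACCTATTG → Tm = 22°C (< 26°C)
First 9 bases: ACCTATTGC → Tm = 26°C (≥ 26°C)
Each additional base adds 2°C (A/T) or 4°C (G/C), so Tm is non-decreasing in n; n = 9 is the first length to reach 26°C.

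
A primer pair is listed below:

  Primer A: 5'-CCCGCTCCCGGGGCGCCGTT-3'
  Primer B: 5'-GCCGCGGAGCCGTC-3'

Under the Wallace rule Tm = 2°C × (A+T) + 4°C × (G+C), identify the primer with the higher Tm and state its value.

Primer A, 74°C

Primer A: A+T=3, G+C=17 → Tm = 2(3)+4(17) = 74°C
Primer B: A+T=2, G+C=12 → Tm = 2(2)+4(12) = 52°C
74°C vs 52°C → primer A is higher.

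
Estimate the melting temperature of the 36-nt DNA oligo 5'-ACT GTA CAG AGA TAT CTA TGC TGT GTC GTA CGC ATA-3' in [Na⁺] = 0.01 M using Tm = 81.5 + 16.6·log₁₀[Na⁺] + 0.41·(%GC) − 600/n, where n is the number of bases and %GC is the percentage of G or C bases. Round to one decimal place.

48.7°C

Length n = 36. A=10, G=8, T=11, C=7
G+C = 15, so %GC = 15/36 × 100 = 41.667%
Salt term: 16.6 × (-2) = -33.2
GC term: 0.41 × 41.667 = 17.083; length term: −600/36 = −16.667
Tm = 81.5 + (-33.2) + 17.083 − 16.667 = 48.716 → 48.7°C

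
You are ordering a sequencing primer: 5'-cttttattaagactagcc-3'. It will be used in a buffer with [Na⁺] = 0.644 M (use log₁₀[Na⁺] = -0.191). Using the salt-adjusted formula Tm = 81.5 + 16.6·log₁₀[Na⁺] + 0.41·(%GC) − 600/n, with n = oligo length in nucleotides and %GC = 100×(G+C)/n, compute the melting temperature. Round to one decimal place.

Length n = 18. Base counts: T=7, A=5, C=4, G=2
G+C = 6, so %GC = 6/18 × 100 = 33.333%
Salt term: 16.6 × (-0.191) = -3.171
GC term: 0.41 × 33.333 = 13.667; length term: −600/18 = −33.333
Tm = 81.5 + (-3.171) + 13.667 − 33.333 = 58.663 → 58.7°C

58.7°C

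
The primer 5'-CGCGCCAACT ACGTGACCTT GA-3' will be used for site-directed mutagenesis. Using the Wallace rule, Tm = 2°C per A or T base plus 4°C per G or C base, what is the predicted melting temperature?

Scanning the sequence gives A=5, G=5, C=8, T=4.
AT pairs contribute 9, GC pairs contribute 13.
Tm = 2(9) + 4(13) = 18 + 52 = 70°C

70°C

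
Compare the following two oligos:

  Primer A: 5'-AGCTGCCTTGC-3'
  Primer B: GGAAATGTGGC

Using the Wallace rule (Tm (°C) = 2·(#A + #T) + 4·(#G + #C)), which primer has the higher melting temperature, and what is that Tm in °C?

Primer A: A+T=4, G+C=7 → Tm = 2(4)+4(7) = 36°C
Primer B: A+T=5, G+C=6 → Tm = 2(5)+4(6) = 34°C
36°C vs 34°C → primer A is higher.

Primer A, 36°C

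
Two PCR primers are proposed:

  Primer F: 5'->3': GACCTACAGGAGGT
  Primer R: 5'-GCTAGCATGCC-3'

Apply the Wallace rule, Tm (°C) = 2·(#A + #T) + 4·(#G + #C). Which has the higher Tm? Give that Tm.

Primer F, 44°C

Primer F: A+T=6, G+C=8 → Tm = 2(6)+4(8) = 44°C
Primer R: A+T=4, G+C=7 → Tm = 2(4)+4(7) = 36°C
44°C vs 36°C → primer F is higher.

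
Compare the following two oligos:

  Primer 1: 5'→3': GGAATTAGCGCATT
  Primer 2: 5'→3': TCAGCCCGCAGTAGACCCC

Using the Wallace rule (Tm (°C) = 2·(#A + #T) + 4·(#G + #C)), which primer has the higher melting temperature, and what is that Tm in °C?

Primer 1: A+T=8, G+C=6 → Tm = 2(8)+4(6) = 40°C
Primer 2: A+T=6, G+C=13 → Tm = 2(6)+4(13) = 64°C
40°C vs 64°C → primer 2 is higher.

Primer 2, 64°C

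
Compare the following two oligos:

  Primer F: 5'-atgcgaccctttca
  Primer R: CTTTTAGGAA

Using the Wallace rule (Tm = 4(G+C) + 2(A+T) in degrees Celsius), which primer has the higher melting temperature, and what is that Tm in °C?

Primer F, 42°C

Primer F: A+T=7, G+C=7 → Tm = 2(7)+4(7) = 42°C
Primer R: A+T=7, G+C=3 → Tm = 2(7)+4(3) = 26°C
42°C vs 26°C → primer F is higher.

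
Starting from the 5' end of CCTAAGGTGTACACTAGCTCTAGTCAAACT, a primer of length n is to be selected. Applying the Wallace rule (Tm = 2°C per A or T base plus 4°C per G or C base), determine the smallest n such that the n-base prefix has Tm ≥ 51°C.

n = 18

First 17 bases: CCTAAGGTGTACACTAG → Tm = 50°C (< 51°C)
First 18 bases: CCTAAGGTGTACACTAGC → Tm = 54°C (≥ 51°C)
Since every base adds ≥2°C, Tm only increases with n, so the threshold is first crossed at n = 18.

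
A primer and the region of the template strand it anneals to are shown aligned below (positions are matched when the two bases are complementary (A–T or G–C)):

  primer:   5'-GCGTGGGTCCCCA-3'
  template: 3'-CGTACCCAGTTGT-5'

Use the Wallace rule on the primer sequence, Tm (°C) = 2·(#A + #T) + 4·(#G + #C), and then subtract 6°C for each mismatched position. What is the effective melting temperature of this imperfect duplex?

28°C

Primer base counts: A=1, T=2, G=5, C=5 → A+T=3, G+C=10
Perfect-match Tm = 2(3) + 4(10) = 6 + 40 = 46°C
Mismatches (positions where the bases are not complementary): 3 (at positions 3, 10, 11)
Effective Tm = 46 − 3×6 = 46 − 18 = 28°C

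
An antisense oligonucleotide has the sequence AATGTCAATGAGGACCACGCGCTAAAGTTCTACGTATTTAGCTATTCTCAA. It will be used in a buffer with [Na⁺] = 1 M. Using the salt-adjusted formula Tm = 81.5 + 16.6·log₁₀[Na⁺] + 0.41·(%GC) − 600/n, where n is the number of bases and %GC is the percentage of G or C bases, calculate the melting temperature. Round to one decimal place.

Length n = 51. T=15, A=16, C=11, G=9
G+C = 20, so %GC = 20/51 × 100 = 39.216%
Salt term: 16.6 × (0) = 0
GC term: 0.41 × 39.216 = 16.079; length term: −600/51 = −11.765
Tm = 81.5 + (0) + 16.079 − 11.765 = 85.814 → 85.8°C

85.8°C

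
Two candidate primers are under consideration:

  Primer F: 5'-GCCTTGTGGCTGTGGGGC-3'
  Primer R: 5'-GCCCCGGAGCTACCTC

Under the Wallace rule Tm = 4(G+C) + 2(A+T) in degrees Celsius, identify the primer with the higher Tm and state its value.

Primer F, 62°C

Primer F: A+T=5, G+C=13 → Tm = 2(5)+4(13) = 62°C
Primer R: A+T=4, G+C=12 → Tm = 2(4)+4(12) = 56°C
62°C vs 56°C → primer F is higher.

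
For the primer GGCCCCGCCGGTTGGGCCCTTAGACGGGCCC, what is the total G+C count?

Scanning the sequence gives T=4, C=13, G=12, A=2.
G+C = 12 + 13 = 25

25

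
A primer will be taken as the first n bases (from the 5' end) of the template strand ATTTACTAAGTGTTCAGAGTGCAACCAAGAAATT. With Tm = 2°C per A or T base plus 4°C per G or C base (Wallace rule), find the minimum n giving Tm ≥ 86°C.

First 31 bases: ATTTACTAAGTGTTCAGAGTGCAACCAAGAA → Tm = 84°C (< 86°C)
First 32 bases: ATTTACTAAGTGTTCAGAGTGCAACCAAGAAA → Tm = 86°C (≥ 86°C)
Since every base adds ≥2°C, Tm only increases with n, so the threshold is first crossed at n = 32.

n = 32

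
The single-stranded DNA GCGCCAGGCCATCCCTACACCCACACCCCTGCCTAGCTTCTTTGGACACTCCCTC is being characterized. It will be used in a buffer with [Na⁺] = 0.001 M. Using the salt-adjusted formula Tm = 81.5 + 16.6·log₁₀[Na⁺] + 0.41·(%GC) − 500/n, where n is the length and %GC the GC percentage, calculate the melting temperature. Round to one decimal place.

Length n = 55. C=27, T=11, A=9, G=8
G+C = 35, so %GC = 35/55 × 100 = 63.636%
Salt term: 16.6 × (-3) = -49.8
GC term: 0.41 × 63.636 = 26.091; length term: −500/55 = −9.091
Tm = 81.5 + (-49.8) + 26.091 − 9.091 = 48.7 → 48.7°C

48.7°C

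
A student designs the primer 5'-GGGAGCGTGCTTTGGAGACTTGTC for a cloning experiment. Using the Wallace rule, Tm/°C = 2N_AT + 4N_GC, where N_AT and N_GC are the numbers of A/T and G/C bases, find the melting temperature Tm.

Counting bases: C=4, T=7, G=10, A=3
So N_AT = 10 and N_GC = 14.
Tm = 4·14 + 2·10 = 56 + 20 = 76°C

76°C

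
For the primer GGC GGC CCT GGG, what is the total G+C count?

11

Scanning the sequence gives T=1, A=0, G=7, C=4.
Total G or C: 7 + 4 = 11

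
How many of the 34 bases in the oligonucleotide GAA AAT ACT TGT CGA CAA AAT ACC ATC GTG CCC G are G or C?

15

T=7, A=12, C=9, G=6
Total G or C: 6 + 9 = 15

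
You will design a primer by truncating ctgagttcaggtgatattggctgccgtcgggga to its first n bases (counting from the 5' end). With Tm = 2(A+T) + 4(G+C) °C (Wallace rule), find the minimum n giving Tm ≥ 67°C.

First 22 bases: CTGAGTTCAGGTGATATTGGCT → Tm = 64°C (< 67°C)
First 23 bases: CTGAGTTCAGGTGATATTGGCTG → Tm = 68°C (≥ 67°C)
Since every base adds ≥2°C, Tm only increases with n, so the threshold is first crossed at n = 23.

n = 23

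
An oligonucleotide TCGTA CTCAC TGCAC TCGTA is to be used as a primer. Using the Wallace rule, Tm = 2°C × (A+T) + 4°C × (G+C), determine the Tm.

G=3, C=7, A=4, T=6
AT pairs contribute 10, GC pairs contribute 10.
Tm = 2×10 + 4×10 = 60°C

60°C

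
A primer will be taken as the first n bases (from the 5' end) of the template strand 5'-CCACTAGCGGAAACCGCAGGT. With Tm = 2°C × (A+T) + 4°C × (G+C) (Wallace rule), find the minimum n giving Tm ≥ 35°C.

First 10 bases: CCACTAGCGG → Tm = 34°C (< 35°C)
First 11 bases: CCACTAGCGGA → Tm = 36°C (≥ 35°C)
Since every base adds ≥2°C, Tm only increases with n, so the threshold is first crossed at n = 11.

n = 11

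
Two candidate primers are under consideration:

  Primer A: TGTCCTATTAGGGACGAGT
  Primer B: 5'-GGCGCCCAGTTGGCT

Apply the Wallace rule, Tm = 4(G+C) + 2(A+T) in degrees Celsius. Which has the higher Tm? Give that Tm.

Primer A: A+T=10, G+C=9 → Tm = 2(10)+4(9) = 56°C
Primer B: A+T=4, G+C=11 → Tm = 2(4)+4(11) = 52°C
56°C vs 52°C → primer A is higher.

Primer A, 56°C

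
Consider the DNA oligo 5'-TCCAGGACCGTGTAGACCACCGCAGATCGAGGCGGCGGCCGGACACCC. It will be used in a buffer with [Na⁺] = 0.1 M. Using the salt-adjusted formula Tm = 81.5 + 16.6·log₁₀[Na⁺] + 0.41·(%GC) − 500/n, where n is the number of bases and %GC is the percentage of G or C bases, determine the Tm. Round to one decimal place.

Length n = 48. A=10, T=4, G=16, C=18
G+C = 34, so %GC = 34/48 × 100 = 70.833%
Salt term: 16.6 × (-1) = -16.6
GC term: 0.41 × 70.833 = 29.042; length term: −500/48 = −10.417
Tm = 81.5 + (-16.6) + 29.042 − 10.417 = 83.525 → 83.5°C

83.5°C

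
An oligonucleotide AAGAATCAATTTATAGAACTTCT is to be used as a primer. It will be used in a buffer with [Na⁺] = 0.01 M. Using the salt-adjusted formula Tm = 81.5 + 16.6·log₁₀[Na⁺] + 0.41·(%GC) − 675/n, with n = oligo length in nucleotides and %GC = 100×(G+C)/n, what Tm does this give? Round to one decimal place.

27.9°C

Length n = 23. Counting bases: T=8, G=2, A=10, C=3
G+C = 5, so %GC = 5/23 × 100 = 21.739%
Salt term: 16.6 × (-2) = -33.2
GC term: 0.41 × 21.739 = 8.913; length term: −675/23 = −29.348
Tm = 81.5 + (-33.2) + 8.913 − 29.348 = 27.865 → 27.9°C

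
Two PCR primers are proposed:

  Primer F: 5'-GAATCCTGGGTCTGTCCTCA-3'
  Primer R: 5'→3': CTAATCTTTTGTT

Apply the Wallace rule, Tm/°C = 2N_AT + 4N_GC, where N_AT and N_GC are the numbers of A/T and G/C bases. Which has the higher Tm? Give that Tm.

Primer F, 62°C

Primer F: A+T=9, G+C=11 → Tm = 2(9)+4(11) = 62°C
Primer R: A+T=10, G+C=3 → Tm = 2(10)+4(3) = 32°C
62°C vs 32°C → primer F is higher.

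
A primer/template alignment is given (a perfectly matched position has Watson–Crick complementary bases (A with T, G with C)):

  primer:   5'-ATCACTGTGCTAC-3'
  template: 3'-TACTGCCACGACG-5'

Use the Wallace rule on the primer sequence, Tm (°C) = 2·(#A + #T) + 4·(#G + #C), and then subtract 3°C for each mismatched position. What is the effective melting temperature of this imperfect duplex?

29°C

Primer base counts: A=3, T=4, G=2, C=4 → A+T=7, G+C=6
Perfect-match Tm = 2(7) + 4(6) = 14 + 24 = 38°C
Mismatches (positions where the bases are not complementary): 3 (at positions 3, 6, 12)
Effective Tm = 38 − 3×3 = 38 − 9 = 29°C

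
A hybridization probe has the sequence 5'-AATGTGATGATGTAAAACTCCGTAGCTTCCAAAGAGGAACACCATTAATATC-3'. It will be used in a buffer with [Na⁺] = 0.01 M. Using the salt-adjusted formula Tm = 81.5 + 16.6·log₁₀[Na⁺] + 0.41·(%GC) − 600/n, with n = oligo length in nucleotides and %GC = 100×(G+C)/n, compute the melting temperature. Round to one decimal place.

Length n = 52. Base counts: G=9, T=13, A=20, C=10
G+C = 19, so %GC = 19/52 × 100 = 36.538%
Salt term: 16.6 × (-2) = -33.2
GC term: 0.41 × 36.538 = 14.981; length term: −600/52 = −11.538
Tm = 81.5 + (-33.2) + 14.981 − 11.538 = 51.743 → 51.7°C

51.7°C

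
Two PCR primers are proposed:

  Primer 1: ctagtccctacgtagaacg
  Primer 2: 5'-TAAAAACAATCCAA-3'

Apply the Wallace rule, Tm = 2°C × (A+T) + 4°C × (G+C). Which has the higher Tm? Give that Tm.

Primer 1, 58°C

Primer 1: A+T=9, G+C=10 → Tm = 2(9)+4(10) = 58°C
Primer 2: A+T=11, G+C=3 → Tm = 2(11)+4(3) = 34°C
58°C vs 34°C → primer 1 is higher.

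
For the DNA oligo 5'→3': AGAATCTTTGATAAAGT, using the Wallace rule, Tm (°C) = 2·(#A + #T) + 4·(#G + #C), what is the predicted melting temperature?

G=3, C=1, T=6, A=7
So N_AT = 13 and N_GC = 4.
Tm = 4·4 + 2·13 = 16 + 26 = 42°C

42°C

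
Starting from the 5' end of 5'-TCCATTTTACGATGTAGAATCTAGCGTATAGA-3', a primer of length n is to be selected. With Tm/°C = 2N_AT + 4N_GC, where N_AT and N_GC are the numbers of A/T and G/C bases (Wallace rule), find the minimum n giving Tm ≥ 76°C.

First 27 bases: TCCATTTTACGATGTAGAATCTAGCGT → Tm = 74°C (< 76°C)
First 28 bases: TCCATTTTACGATGTAGAATCTAGCGTA → Tm = 76°C (≥ 76°C)
Since every base adds ≥2°C, Tm only increases with n, so the threshold is first crossed at n = 28.

n = 28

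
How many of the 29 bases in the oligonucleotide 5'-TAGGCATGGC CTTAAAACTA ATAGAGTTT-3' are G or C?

A=10, G=6, T=9, C=4
Total G or C: 6 + 4 = 10

10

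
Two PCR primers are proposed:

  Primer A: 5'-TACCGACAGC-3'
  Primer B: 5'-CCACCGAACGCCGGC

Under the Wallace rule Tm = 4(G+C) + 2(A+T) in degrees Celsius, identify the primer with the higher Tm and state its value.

Primer A: A+T=4, G+C=6 → Tm = 2(4)+4(6) = 32°C
Primer B: A+T=3, G+C=12 → Tm = 2(3)+4(12) = 54°C
32°C vs 54°C → primer B is higher.

Primer B, 54°C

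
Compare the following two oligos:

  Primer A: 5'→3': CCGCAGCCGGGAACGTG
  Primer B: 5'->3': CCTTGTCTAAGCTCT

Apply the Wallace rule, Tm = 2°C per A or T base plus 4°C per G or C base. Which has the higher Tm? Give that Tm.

Primer A, 60°C

Primer A: A+T=4, G+C=13 → Tm = 2(4)+4(13) = 60°C
Primer B: A+T=8, G+C=7 → Tm = 2(8)+4(7) = 44°C
60°C vs 44°C → primer A is higher.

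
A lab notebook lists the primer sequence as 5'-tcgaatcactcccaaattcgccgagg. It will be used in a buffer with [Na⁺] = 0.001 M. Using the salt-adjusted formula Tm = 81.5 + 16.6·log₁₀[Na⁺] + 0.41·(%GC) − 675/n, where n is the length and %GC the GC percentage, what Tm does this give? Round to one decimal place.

27.8°C

Length n = 26. T=5, C=9, A=7, G=5
G+C = 14, so %GC = 14/26 × 100 = 53.846%
Salt term: 16.6 × (-3) = -49.8
GC term: 0.41 × 53.846 = 22.077; length term: −675/26 = −25.962
Tm = 81.5 + (-49.8) + 22.077 − 25.962 = 27.815 → 27.8°C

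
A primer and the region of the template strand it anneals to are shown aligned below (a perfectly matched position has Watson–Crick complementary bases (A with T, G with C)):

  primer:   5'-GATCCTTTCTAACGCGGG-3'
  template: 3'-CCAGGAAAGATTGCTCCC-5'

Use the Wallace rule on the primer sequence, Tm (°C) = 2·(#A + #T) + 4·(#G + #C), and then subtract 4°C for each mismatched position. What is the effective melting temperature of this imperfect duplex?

Primer base counts: A=3, T=5, G=5, C=5 → A+T=8, G+C=10
Perfect-match Tm = 2(8) + 4(10) = 16 + 40 = 56°C
Mismatches (positions where the bases are not complementary): 2 (at positions 2, 15)
Effective Tm = 56 − 2×4 = 56 − 8 = 48°C

48°C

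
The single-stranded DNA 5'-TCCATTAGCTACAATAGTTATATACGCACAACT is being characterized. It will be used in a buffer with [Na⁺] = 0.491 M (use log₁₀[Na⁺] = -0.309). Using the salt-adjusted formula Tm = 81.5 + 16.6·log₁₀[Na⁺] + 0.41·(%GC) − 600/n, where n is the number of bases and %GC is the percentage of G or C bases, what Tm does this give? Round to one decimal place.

71.9°C

Length n = 33. C=8, T=10, G=3, A=12
G+C = 11, so %GC = 11/33 × 100 = 33.333%
Salt term: 16.6 × (-0.309) = -5.129
GC term: 0.41 × 33.333 = 13.667; length term: −600/33 = −18.182
Tm = 81.5 + (-5.129) + 13.667 − 18.182 = 71.856 → 71.9°C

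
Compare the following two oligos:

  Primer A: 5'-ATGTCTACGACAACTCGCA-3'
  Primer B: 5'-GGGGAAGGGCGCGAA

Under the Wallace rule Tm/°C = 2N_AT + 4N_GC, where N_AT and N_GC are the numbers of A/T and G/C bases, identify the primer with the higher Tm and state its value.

Primer A: A+T=10, G+C=9 → Tm = 2(10)+4(9) = 56°C
Primer B: A+T=4, G+C=11 → Tm = 2(4)+4(11) = 52°C
56°C vs 52°C → primer A is higher.

Primer A, 56°C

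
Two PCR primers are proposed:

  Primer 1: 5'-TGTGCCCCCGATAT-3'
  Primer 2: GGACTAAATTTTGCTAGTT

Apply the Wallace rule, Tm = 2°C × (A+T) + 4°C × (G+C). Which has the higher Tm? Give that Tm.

Primer 2, 50°C

Primer 1: A+T=6, G+C=8 → Tm = 2(6)+4(8) = 44°C
Primer 2: A+T=13, G+C=6 → Tm = 2(13)+4(6) = 50°C
44°C vs 50°C → primer 2 is higher.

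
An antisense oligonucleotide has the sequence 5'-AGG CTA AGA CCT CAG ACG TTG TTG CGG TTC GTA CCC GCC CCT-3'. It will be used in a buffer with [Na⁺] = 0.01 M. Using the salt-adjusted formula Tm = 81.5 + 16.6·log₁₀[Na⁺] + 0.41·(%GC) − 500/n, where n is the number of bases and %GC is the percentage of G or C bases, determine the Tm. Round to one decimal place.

Length n = 42. Scanning the sequence gives A=7, C=14, T=10, G=11.
G+C = 25, so %GC = 25/42 × 100 = 59.524%
Salt term: 16.6 × (-2) = -33.2
GC term: 0.41 × 59.524 = 24.405; length term: −500/42 = −11.905
Tm = 81.5 + (-33.2) + 24.405 − 11.905 = 60.8 → 60.8°C

60.8°C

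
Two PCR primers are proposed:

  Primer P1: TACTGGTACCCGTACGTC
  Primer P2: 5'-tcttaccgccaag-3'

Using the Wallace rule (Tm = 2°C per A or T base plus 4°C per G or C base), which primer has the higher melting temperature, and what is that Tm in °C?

Primer P1, 56°C

Primer P1: A+T=8, G+C=10 → Tm = 2(8)+4(10) = 56°C
Primer P2: A+T=6, G+C=7 → Tm = 2(6)+4(7) = 40°C
56°C vs 40°C → primer P1 is higher.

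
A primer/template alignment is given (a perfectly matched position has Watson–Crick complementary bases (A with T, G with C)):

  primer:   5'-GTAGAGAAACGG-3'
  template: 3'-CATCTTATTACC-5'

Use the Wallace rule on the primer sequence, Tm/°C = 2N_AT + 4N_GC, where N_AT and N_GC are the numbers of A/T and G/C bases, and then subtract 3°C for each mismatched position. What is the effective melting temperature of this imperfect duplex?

Primer base counts: A=5, T=1, G=5, C=1 → A+T=6, G+C=6
Perfect-match Tm = 2(6) + 4(6) = 12 + 24 = 36°C
Mismatches (positions where the bases are not complementary): 3 (at positions 6, 7, 10)
Effective Tm = 36 − 3×3 = 36 − 9 = 27°C

27°C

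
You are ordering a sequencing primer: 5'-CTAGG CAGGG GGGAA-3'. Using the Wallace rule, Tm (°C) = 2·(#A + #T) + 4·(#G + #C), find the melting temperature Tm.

50°C

G=8, T=1, C=2, A=4
AT pairs contribute 5, GC pairs contribute 10.
Tm = 2(5) + 4(10) = 10 + 40 = 50°C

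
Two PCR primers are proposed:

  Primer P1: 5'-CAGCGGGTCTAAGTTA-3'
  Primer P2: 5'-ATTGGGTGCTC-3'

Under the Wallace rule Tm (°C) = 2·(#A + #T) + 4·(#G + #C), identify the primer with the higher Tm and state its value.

Primer P1: A+T=8, G+C=8 → Tm = 2(8)+4(8) = 48°C
Primer P2: A+T=5, G+C=6 → Tm = 2(5)+4(6) = 34°C
48°C vs 34°C → primer P1 is higher.

Primer P1, 48°C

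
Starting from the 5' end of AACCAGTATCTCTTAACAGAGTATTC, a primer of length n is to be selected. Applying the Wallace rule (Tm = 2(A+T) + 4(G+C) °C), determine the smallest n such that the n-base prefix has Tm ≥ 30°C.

n = 11

First 10 bases: AACCAGTATC → Tm = 28°C (< 30°C)
First 11 bases: AACCAGTATCT → Tm = 30°C (≥ 30°C)
Each additional base adds 2°C (A/T) or 4°C (G/C), so Tm is non-decreasing in n; n = 11 is the first length to reach 30°C.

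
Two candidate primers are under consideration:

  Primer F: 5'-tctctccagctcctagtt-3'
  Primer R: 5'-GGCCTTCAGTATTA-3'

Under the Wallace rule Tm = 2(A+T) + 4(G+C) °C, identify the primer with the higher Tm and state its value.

Primer F, 54°C

Primer F: A+T=9, G+C=9 → Tm = 2(9)+4(9) = 54°C
Primer R: A+T=8, G+C=6 → Tm = 2(8)+4(6) = 40°C
54°C vs 40°C → primer F is higher.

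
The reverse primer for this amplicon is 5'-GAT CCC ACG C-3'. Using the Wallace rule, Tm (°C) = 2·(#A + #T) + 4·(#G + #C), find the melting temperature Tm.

34°C

Scanning the sequence gives G=2, C=5, A=2, T=1.
AT pairs contribute 3, GC pairs contribute 7.
Tm = 2×3 + 4×7 = 34°C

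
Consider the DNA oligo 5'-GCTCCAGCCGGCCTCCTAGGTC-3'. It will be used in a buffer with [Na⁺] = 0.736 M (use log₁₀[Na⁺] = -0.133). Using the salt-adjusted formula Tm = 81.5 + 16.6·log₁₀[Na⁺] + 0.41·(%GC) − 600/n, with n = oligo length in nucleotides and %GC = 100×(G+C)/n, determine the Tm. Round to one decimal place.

81.8°C

Length n = 22. Scanning the sequence gives G=6, C=10, T=4, A=2.
G+C = 16, so %GC = 16/22 × 100 = 72.727%
Salt term: 16.6 × (-0.133) = -2.208
GC term: 0.41 × 72.727 = 29.818; length term: −600/22 = −27.273
Tm = 81.5 + (-2.208) + 29.818 − 27.273 = 81.837 → 81.8°C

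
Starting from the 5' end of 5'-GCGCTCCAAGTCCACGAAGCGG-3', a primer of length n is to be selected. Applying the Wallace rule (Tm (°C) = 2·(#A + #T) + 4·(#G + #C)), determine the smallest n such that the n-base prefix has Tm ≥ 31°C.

First 9 bases: GCGCTCCAA → Tm = 30°C (< 31°C)
First 10 bases: GCGCTCCAAG → Tm = 34°C (≥ 31°C)
Since every base adds ≥2°C, Tm only increases with n, so the threshold is first crossed at n = 10.

n = 10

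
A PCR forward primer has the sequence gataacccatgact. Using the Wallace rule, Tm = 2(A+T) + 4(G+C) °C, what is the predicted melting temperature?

Base counts: T=3, G=2, C=4, A=5
A+T = 8, G+C = 6
Tm = 4·6 + 2·8 = 24 + 16 = 40°C

40°C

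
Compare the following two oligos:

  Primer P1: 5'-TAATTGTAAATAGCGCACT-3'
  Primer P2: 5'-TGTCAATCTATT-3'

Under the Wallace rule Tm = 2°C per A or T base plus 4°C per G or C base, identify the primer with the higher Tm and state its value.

Primer P1, 50°C

Primer P1: A+T=13, G+C=6 → Tm = 2(13)+4(6) = 50°C
Primer P2: A+T=9, G+C=3 → Tm = 2(9)+4(3) = 30°C
50°C vs 30°C → primer P1 is higher.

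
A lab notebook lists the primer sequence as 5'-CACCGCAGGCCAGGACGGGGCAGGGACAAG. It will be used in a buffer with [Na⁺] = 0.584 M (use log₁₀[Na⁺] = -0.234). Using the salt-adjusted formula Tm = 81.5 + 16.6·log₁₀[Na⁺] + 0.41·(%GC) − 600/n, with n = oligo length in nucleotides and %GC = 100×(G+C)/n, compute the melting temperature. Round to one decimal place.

Length n = 30. Base counts: C=9, T=0, A=8, G=13
G+C = 22, so %GC = 22/30 × 100 = 73.333%
Salt term: 16.6 × (-0.234) = -3.884
GC term: 0.41 × 73.333 = 30.067; length term: −600/30 = −20
Tm = 81.5 + (-3.884) + 30.067 − 20 = 87.683 → 87.7°C

87.7°C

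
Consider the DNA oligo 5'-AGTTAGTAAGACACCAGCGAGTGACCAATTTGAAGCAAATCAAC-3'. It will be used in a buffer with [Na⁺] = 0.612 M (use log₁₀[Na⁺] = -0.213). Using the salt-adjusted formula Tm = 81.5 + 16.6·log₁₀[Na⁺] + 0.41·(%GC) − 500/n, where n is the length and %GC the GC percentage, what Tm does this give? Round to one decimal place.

83.4°C

Length n = 44. Scanning the sequence gives A=18, C=9, T=8, G=9.
G+C = 18, so %GC = 18/44 × 100 = 40.909%
Salt term: 16.6 × (-0.213) = -3.536
GC term: 0.41 × 40.909 = 16.773; length term: −500/44 = −11.364
Tm = 81.5 + (-3.536) + 16.773 − 11.364 = 83.373 → 83.4°C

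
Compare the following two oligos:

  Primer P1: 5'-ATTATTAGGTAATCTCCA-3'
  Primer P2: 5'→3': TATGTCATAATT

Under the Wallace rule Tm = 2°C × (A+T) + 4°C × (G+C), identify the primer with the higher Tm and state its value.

Primer P1, 46°C

Primer P1: A+T=13, G+C=5 → Tm = 2(13)+4(5) = 46°C
Primer P2: A+T=10, G+C=2 → Tm = 2(10)+4(2) = 28°C
46°C vs 28°C → primer P1 is higher.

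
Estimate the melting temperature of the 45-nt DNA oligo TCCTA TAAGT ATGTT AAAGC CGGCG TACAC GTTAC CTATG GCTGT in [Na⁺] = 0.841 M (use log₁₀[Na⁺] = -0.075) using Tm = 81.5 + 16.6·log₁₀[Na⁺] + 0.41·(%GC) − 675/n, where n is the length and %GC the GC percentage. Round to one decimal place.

Length n = 45. Scanning the sequence gives A=11, C=10, T=14, G=10.
G+C = 20, so %GC = 20/45 × 100 = 44.444%
Salt term: 16.6 × (-0.075) = -1.245
GC term: 0.41 × 44.444 = 18.222; length term: −675/45 = −15
Tm = 81.5 + (-1.245) + 18.222 − 15 = 83.477 → 83.5°C

83.5°C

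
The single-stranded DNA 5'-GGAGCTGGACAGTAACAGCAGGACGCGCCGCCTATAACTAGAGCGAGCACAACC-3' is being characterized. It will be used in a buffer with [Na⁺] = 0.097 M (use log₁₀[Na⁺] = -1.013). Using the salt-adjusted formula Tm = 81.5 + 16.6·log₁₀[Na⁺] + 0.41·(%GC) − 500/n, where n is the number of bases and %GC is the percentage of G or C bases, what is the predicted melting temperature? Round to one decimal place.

79.7°C

Length n = 54. T=5, C=16, A=17, G=16
G+C = 32, so %GC = 32/54 × 100 = 59.259%
Salt term: 16.6 × (-1.013) = -16.816
GC term: 0.41 × 59.259 = 24.296; length term: −500/54 = −9.259
Tm = 81.5 + (-16.816) + 24.296 − 9.259 = 79.721 → 79.7°C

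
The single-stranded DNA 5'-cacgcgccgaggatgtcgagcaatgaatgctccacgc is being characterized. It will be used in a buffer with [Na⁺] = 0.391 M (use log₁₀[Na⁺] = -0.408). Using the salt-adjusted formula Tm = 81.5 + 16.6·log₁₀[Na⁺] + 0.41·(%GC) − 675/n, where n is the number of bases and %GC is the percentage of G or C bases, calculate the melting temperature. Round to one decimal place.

82.0°C

Length n = 37. Counting bases: C=12, G=11, T=5, A=9
G+C = 23, so %GC = 23/37 × 100 = 62.162%
Salt term: 16.6 × (-0.408) = -6.773
GC term: 0.41 × 62.162 = 25.486; length term: −675/37 = −18.243
Tm = 81.5 + (-6.773) + 25.486 − 18.243 = 81.97 → 82.0°C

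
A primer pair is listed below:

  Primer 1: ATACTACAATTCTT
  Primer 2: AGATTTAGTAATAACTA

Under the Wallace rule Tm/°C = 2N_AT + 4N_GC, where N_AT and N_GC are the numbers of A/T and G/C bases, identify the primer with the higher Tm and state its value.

Primer 1: A+T=11, G+C=3 → Tm = 2(11)+4(3) = 34°C
Primer 2: A+T=14, G+C=3 → Tm = 2(14)+4(3) = 40°C
34°C vs 40°C → primer 2 is higher.

Primer 2, 40°C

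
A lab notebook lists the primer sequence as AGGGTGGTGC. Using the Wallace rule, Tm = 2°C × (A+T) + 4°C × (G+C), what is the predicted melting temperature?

Base counts: G=6, T=2, A=1, C=1
So N_AT = 3 and N_GC = 7.
Tm = 4·7 + 2·3 = 28 + 6 = 34°C

34°C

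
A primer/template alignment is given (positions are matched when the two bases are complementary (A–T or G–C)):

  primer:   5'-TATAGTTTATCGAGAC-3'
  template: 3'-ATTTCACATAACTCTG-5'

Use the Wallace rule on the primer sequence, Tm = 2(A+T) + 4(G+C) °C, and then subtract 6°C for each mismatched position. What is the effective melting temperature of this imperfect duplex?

24°C

Primer base counts: A=5, T=6, G=3, C=2 → A+T=11, G+C=5
Perfect-match Tm = 2(11) + 4(5) = 22 + 20 = 42°C
Mismatches (positions where the bases are not complementary): 3 (at positions 3, 7, 11)
Effective Tm = 42 − 3×6 = 42 − 18 = 24°C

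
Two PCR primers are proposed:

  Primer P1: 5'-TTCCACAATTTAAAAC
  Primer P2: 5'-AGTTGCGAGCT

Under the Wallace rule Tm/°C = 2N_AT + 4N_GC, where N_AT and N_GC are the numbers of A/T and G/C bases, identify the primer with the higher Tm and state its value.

Primer P1: A+T=12, G+C=4 → Tm = 2(12)+4(4) = 40°C
Primer P2: A+T=5, G+C=6 → Tm = 2(5)+4(6) = 34°C
40°C vs 34°C → primer P1 is higher.

Primer P1, 40°C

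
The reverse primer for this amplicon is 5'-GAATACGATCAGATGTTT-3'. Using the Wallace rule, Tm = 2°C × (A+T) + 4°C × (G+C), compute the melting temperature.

48°C

Base counts: C=2, G=4, A=6, T=6
So N_AT = 12 and N_GC = 6.
Tm = 2(12) + 4(6) = 24 + 24 = 48°C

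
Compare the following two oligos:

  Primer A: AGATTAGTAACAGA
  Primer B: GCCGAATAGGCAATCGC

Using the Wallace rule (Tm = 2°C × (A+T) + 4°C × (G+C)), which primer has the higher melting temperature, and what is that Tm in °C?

Primer B, 54°C

Primer A: A+T=10, G+C=4 → Tm = 2(10)+4(4) = 36°C
Primer B: A+T=7, G+C=10 → Tm = 2(7)+4(10) = 54°C
36°C vs 54°C → primer B is higher.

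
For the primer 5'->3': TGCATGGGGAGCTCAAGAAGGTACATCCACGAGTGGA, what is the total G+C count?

Counting bases: T=6, G=13, A=11, C=7
G+C = 13 + 7 = 20

20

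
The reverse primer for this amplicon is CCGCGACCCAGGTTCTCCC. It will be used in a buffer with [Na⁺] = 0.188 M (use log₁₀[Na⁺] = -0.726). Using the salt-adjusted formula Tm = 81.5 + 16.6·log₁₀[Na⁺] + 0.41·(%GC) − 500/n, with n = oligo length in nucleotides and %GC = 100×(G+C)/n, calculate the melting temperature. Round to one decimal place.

73.3°C

Length n = 19. Base counts: C=10, A=2, T=3, G=4
G+C = 14, so %GC = 14/19 × 100 = 73.684%
Salt term: 16.6 × (-0.726) = -12.052
GC term: 0.41 × 73.684 = 30.21; length term: −500/19 = −26.316
Tm = 81.5 + (-12.052) + 30.21 − 26.316 = 73.342 → 73.3°C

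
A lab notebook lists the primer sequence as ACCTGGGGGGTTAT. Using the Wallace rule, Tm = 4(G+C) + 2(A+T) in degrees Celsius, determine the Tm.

A=2, G=6, C=2, T=4
So N_AT = 6 and N_GC = 8.
Tm = 2(6) + 4(8) = 12 + 32 = 44°C

44°C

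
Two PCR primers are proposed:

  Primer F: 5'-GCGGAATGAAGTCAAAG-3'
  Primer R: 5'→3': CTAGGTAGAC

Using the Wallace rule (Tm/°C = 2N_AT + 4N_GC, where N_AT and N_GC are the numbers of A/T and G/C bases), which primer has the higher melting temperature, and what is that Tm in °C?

Primer F: A+T=9, G+C=8 → Tm = 2(9)+4(8) = 50°C
Primer R: A+T=5, G+C=5 → Tm = 2(5)+4(5) = 30°C
50°C vs 30°C → primer F is higher.

Primer F, 50°C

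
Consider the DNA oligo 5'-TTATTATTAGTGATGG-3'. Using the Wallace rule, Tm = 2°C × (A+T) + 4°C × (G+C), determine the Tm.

Counting bases: G=4, A=4, C=0, T=8
So N_AT = 12 and N_GC = 4.
Tm = 4·4 + 2·12 = 16 + 24 = 40°C

40°C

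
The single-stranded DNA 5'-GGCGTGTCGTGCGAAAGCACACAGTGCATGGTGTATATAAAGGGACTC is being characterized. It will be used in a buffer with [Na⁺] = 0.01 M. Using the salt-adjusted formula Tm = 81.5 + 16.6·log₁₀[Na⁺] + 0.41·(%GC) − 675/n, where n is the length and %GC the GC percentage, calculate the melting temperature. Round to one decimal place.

55.6°C

Length n = 48. Base counts: T=10, A=13, G=16, C=9
G+C = 25, so %GC = 25/48 × 100 = 52.083%
Salt term: 16.6 × (-2) = -33.2
GC term: 0.41 × 52.083 = 21.354; length term: −675/48 = −14.062
Tm = 81.5 + (-33.2) + 21.354 − 14.062 = 55.592 → 55.6°C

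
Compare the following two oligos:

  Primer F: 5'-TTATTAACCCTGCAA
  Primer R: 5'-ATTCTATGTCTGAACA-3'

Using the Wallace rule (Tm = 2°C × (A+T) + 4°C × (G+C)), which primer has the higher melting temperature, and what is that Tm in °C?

Primer F: A+T=10, G+C=5 → Tm = 2(10)+4(5) = 40°C
Primer R: A+T=11, G+C=5 → Tm = 2(11)+4(5) = 42°C
40°C vs 42°C → primer R is higher.

Primer R, 42°C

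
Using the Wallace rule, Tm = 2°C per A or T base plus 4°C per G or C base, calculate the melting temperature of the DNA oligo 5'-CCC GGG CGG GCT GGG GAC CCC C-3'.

84°C

A=1, T=1, C=10, G=10
So N_AT = 2 and N_GC = 20.
Tm = 2(2) + 4(20) = 4 + 80 = 84°C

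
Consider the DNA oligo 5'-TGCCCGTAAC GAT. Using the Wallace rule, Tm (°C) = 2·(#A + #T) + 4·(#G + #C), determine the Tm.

40°C

Counting bases: C=4, A=3, G=3, T=3
So N_AT = 6 and N_GC = 7.
Tm = 4·7 + 2·6 = 28 + 12 = 40°C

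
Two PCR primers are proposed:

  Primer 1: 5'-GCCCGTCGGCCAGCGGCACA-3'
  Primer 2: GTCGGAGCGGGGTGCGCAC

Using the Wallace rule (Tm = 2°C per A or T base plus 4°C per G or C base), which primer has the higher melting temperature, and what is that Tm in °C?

Primer 1: A+T=4, G+C=16 → Tm = 2(4)+4(16) = 72°C
Primer 2: A+T=4, G+C=15 → Tm = 2(4)+4(15) = 68°C
72°C vs 68°C → primer 1 is higher.

Primer 1, 72°C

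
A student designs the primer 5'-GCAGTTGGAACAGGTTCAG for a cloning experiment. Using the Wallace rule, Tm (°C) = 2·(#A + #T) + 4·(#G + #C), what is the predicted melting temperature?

58°C

G=7, A=5, C=3, T=4
So N_AT = 9 and N_GC = 10.
Tm = 2(9) + 4(10) = 18 + 40 = 58°C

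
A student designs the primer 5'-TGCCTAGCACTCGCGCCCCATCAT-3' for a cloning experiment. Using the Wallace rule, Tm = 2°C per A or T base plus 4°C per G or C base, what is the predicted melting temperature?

Counting bases: G=4, T=5, A=4, C=11
A+T = 9, G+C = 15
Tm = 4·15 + 2·9 = 60 + 18 = 78°C

78°C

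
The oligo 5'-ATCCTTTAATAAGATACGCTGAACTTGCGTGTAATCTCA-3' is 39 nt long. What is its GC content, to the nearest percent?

Counting bases: G=6, T=13, A=12, C=8
G+C = 6 + 8 = 14 out of 39 bases
%GC = 14/39 × 100 = 35.9% ≈ 36%

36%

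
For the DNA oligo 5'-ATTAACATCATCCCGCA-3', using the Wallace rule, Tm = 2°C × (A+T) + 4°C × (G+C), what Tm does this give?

A=6, G=1, C=6, T=4
AT pairs contribute 10, GC pairs contribute 7.
Tm = 2(10) + 4(7) = 20 + 28 = 48°C

48°C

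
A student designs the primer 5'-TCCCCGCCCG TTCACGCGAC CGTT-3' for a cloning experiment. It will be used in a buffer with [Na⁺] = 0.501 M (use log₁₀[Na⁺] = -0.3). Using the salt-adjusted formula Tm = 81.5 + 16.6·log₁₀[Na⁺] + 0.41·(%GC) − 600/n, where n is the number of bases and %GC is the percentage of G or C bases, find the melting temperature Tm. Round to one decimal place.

Length n = 24. Scanning the sequence gives A=2, T=5, C=12, G=5.
G+C = 17, so %GC = 17/24 × 100 = 70.833%
Salt term: 16.6 × (-0.3) = -4.98
GC term: 0.41 × 70.833 = 29.042; length term: −600/24 = −25
Tm = 81.5 + (-4.98) + 29.042 − 25 = 80.562 → 80.6°C

80.6°C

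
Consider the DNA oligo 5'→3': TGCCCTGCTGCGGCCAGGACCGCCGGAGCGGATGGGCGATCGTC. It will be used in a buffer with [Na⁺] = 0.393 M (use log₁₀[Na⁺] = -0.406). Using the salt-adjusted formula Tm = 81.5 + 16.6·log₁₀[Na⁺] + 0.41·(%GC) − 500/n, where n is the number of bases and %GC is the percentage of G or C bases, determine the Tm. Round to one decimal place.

94.1°C

Length n = 44. T=6, A=5, G=18, C=15
G+C = 33, so %GC = 33/44 × 100 = 75%
Salt term: 16.6 × (-0.406) = -6.74
GC term: 0.41 × 75 = 30.75; length term: −500/44 = −11.364
Tm = 81.5 + (-6.74) + 30.75 − 11.364 = 94.146 → 94.1°C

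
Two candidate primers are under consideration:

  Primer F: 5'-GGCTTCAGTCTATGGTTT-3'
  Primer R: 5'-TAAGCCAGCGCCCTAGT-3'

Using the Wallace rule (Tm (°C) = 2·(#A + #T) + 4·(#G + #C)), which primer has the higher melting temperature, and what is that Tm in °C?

Primer R, 54°C

Primer F: A+T=10, G+C=8 → Tm = 2(10)+4(8) = 52°C
Primer R: A+T=7, G+C=10 → Tm = 2(7)+4(10) = 54°C
52°C vs 54°C → primer R is higher.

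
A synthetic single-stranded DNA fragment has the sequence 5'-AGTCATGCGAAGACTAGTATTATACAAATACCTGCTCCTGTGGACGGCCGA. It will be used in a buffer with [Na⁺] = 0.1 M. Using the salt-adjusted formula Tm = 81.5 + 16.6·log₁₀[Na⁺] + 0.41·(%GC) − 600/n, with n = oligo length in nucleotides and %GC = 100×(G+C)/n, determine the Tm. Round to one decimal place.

72.4°C

Length n = 51. Counting bases: A=15, C=12, T=12, G=12
G+C = 24, so %GC = 24/51 × 100 = 47.059%
Salt term: 16.6 × (-1) = -16.6
GC term: 0.41 × 47.059 = 19.294; length term: −600/51 = −11.765
Tm = 81.5 + (-16.6) + 19.294 − 11.765 = 72.429 → 72.4°C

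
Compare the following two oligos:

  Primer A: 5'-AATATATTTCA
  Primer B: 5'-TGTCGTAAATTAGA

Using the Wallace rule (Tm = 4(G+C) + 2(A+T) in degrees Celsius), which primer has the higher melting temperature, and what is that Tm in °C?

Primer A: A+T=10, G+C=1 → Tm = 2(10)+4(1) = 24°C
Primer B: A+T=10, G+C=4 → Tm = 2(10)+4(4) = 36°C
24°C vs 36°C → primer B is higher.

Primer B, 36°C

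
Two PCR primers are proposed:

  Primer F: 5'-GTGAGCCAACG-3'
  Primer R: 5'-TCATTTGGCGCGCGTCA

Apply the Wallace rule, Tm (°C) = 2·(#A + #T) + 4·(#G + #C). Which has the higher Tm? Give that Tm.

Primer R, 54°C

Primer F: A+T=4, G+C=7 → Tm = 2(4)+4(7) = 36°C
Primer R: A+T=7, G+C=10 → Tm = 2(7)+4(10) = 54°C
36°C vs 54°C → primer R is higher.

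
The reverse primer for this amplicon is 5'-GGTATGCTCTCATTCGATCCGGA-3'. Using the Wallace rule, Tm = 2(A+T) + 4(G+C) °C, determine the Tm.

70°C

Counting bases: G=6, A=4, T=7, C=6
AT pairs contribute 11, GC pairs contribute 12.
Tm = 2×11 + 4×12 = 70°C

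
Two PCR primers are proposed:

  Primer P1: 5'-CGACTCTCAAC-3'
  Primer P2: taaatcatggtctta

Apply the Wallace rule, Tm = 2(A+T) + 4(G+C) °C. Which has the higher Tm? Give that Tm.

Primer P2, 38°C

Primer P1: A+T=5, G+C=6 → Tm = 2(5)+4(6) = 34°C
Primer P2: A+T=11, G+C=4 → Tm = 2(11)+4(4) = 38°C
34°C vs 38°C → primer P2 is higher.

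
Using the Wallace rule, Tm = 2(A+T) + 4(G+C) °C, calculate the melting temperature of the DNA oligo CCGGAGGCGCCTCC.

52°C

C=7, T=1, G=5, A=1
So N_AT = 2 and N_GC = 12.
Tm = 4·12 + 2·2 = 48 + 4 = 52°C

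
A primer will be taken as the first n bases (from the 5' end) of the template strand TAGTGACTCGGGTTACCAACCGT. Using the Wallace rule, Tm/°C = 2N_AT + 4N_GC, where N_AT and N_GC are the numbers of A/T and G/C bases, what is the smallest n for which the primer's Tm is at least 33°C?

n = 11

First 10 bases: TAGTGACTCG → Tm = 30°C (< 33°C)
First 11 bases: TAGTGACTCGG → Tm = 34°C (≥ 33°C)
Each additional base adds 2°C (A/T) or 4°C (G/C), so Tm is non-decreasing in n; n = 11 is the first length to reach 33°C.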